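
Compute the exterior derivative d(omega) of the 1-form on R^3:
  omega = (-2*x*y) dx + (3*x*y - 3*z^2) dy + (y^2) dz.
d(omega) = (2*x + 3*y) dx ∧ dy + (2*y + 6*z) dy ∧ dz

For a 1-form omega = sum_i f_i dx_i, the exterior derivative is
  d(omega) = sum_{i < j} (∂f_j/∂x_i - ∂f_i/∂x_j) dx_i ∧ dx_j.
  coefficient of dx ∧ dy: ∂f_2/∂x - ∂f_1/∂y = ∂(3*x*y - 3*z^2)/∂x - ∂(-2*x*y)/∂y = 2*x + 3*y
  coefficient of dy ∧ dz: ∂f_3/∂y - ∂f_2/∂z = ∂(y^2)/∂y - ∂(3*x*y - 3*z^2)/∂z = 2*y + 6*z
Assembling: d(omega) = (2*x + 3*y) dx ∧ dy + (2*y + 6*z) dy ∧ dz.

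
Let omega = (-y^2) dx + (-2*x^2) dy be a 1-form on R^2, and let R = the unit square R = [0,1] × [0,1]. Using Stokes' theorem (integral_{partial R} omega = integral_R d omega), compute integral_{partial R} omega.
integral_(partial R) omega = -1

Stokes: integral_partial_R omega = integral_R d omega with d omega = (∂Q/∂x - ∂P/∂y) dx ∧ dy.
  ∂Q/∂x = -4*x
  ∂P/∂y = -2*y
  integrand = ∂Q/∂x - ∂P/∂y = -4*x + 2*y.
Integrating over R: integral_0^1 integral_0^1 (-4*x + 2*y) dx dy = -1.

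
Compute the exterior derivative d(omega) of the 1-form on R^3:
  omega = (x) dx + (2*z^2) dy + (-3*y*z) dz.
d(omega) = (-7*z) dy ∧ dz

For a 1-form omega = sum_i f_i dx_i, the exterior derivative is
  d(omega) = sum_{i < j} (∂f_j/∂x_i - ∂f_i/∂x_j) dx_i ∧ dx_j.
  coefficient of dy ∧ dz: ∂f_3/∂y - ∂f_2/∂z = ∂(-3*y*z)/∂y - ∂(2*z^2)/∂z = -7*z
Assembling: d(omega) = (-7*z) dy ∧ dz.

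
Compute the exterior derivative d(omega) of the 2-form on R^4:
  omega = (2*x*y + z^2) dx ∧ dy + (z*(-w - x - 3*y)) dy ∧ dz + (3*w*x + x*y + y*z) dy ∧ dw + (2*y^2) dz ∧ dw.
d(omega) = (z) dx ∧ dy ∧ dz + (3*y - z) dy ∧ dz ∧ dw + (3*w + y) dx ∧ dy ∧ dw

For a 2-form omega = sum_{i<j} g_{ij} dx_i ∧ dx_j, the exterior derivative is
  d(omega) = sum_{i<j} d(g_{ij}) ∧ dx_i ∧ dx_j = sum_{i<j, k} (∂g_{ij}/∂x_k) dx_k ∧ dx_i ∧ dx_j.
Expand each term, using dx_k ∧ dx_i ∧ dx_j = sgn(permutation) dx_{(a)} ∧ dx_{(b)} ∧ dx_{(c)} with (a < b < c) sorted:
  d(2*x*y + z^2) includes (∂/∂z)(2*x*y + z^2) dz = (2*z) dz, which multiplied by dx ∧ dy gives (2*z) dx ∧ dy ∧ dz
  d(z*(-w - x - 3*y)) includes (∂/∂x)(z*(-w - x - 3*y)) dx = (-z) dx, which multiplied by dy ∧ dz gives (-z) dx ∧ dy ∧ dz
  d(z*(-w - x - 3*y)) includes (∂/∂w)(z*(-w - x - 3*y)) dw = (-z) dw, which multiplied by dy ∧ dz gives (-z) dy ∧ dz ∧ dw
  d(3*w*x + x*y + y*z) includes (∂/∂x)(3*w*x + x*y + y*z) dx = (3*w + y) dx, which multiplied by dy ∧ dw gives (3*w + y) dx ∧ dy ∧ dw
  d(3*w*x + x*y + y*z) includes (∂/∂z)(3*w*x + x*y + y*z) dz = (y) dz, which multiplied by dy ∧ dw gives (-y) dy ∧ dz ∧ dw
  d(2*y^2) includes (∂/∂y)(2*y^2) dy = (4*y) dy, which multiplied by dz ∧ dw gives (4*y) dy ∧ dz ∧ dw
Collecting like 3-forms: d(omega) = (z) dx ∧ dy ∧ dz + (3*y - z) dy ∧ dz ∧ dw + (3*w + y) dx ∧ dy ∧ dw.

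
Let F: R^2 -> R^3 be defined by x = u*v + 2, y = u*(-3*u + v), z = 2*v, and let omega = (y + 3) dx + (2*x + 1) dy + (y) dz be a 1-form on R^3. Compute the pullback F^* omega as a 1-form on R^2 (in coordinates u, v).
F^* omega = (-15*u^2*v + 3*u*v^2 - 30*u + 8*v) du + (u*(-3*u^2 + 3*u*v - 6*u + 2*v + 8)) dv

Using F^*(f dg) = (f ∘ F) d(g ∘ F), substitute each coordinate x_i by F_i(u, v) in f_i, and replace dx_i by d F_i = (∂F_i/∂u) du + (∂F_i/∂v) dv.
  For the x component: f_1(F) = -3*u^2 + u*v + 3; d F_1 = (v) du + (u) dv
  For the y component: f_2(F) = 2*u*v + 5; d F_2 = (-6*u + v) du + (u) dv
  For the z component: f_3(F) = u*(-3*u + v); d F_3 = (0) du + (2) dv
Combining and collecting du, dv coefficients:
  coeff of du: -15*u^2*v + 3*u*v^2 - 30*u + 8*v
  coeff of dv: u*(-3*u^2 + 3*u*v - 6*u + 2*v + 8)
F^* omega = (-15*u^2*v + 3*u*v^2 - 30*u + 8*v) du + (u*(-3*u^2 + 3*u*v - 6*u + 2*v + 8)) dv.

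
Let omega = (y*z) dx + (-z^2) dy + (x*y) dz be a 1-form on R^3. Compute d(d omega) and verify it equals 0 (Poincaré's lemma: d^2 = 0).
d(d omega) = 0

Step 1: d omega = sum_{i<j} (∂f_j/∂x_i - ∂f_i/∂x_j) dx_i ∧ dx_j:
  coeff of dx ∧ dy: -z
  coeff of dx ∧ dz: 0
  coeff of dy ∧ dz: x + 2*z
Step 2: Apply d again to each 2-form coefficient. The only possible 3-form in R^3 is dx ∧ dy ∧ dz, with coefficient
  ∂(coeff of dy∧dz)/∂x - ∂(coeff of dx∧dz)/∂y + ∂(coeff of dx∧dy)/∂z
  = ∂/∂x (x + 2*z) - ∂/∂y (0) + ∂/∂z (-z).
Each of these terms simplifies to sums of mixed partials that cancel in pairs. The result is 0 (by equality of mixed partials for smooth functions — Schwarz / Clairaut).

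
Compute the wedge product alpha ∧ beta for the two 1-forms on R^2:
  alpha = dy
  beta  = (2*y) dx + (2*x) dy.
alpha ∧ beta = (-2*y) dx ∧ dy

Distribute the wedge, using dx_i ∧ dx_j = -dx_j ∧ dx_i and dx_i ∧ dx_i = 0. For each pair (i, j) with i < j, the coefficient of dx_i ∧ dx_j in alpha ∧ beta is (alpha_i * beta_j - alpha_j * beta_i). Collecting: alpha ∧ beta = (-2*y) dx ∧ dy.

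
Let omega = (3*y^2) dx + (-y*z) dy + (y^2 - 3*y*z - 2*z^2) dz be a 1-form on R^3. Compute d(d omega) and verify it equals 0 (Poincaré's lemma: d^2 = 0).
d(d omega) = 0

Step 1: d omega = sum_{i<j} (∂f_j/∂x_i - ∂f_i/∂x_j) dx_i ∧ dx_j:
  coeff of dx ∧ dy: -6*y
  coeff of dx ∧ dz: 0
  coeff of dy ∧ dz: 3*y - 3*z
Step 2: Apply d again to each 2-form coefficient. The only possible 3-form in R^3 is dx ∧ dy ∧ dz, with coefficient
  ∂(coeff of dy∧dz)/∂x - ∂(coeff of dx∧dz)/∂y + ∂(coeff of dx∧dy)/∂z
  = ∂/∂x (3*y - 3*z) - ∂/∂y (0) + ∂/∂z (-6*y).
Each of these terms simplifies to sums of mixed partials that cancel in pairs. The result is 0 (by equality of mixed partials for smooth functions — Schwarz / Clairaut).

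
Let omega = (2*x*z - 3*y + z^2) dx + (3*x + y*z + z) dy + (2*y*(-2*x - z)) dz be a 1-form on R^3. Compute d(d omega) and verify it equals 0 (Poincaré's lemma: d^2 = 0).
d(d omega) = 0

Step 1: d omega = sum_{i<j} (∂f_j/∂x_i - ∂f_i/∂x_j) dx_i ∧ dx_j:
  coeff of dx ∧ dy: 6
  coeff of dx ∧ dz: -2*x - 4*y - 2*z
  coeff of dy ∧ dz: -4*x - y - 2*z - 1
Step 2: Apply d again to each 2-form coefficient. The only possible 3-form in R^3 is dx ∧ dy ∧ dz, with coefficient
  ∂(coeff of dy∧dz)/∂x - ∂(coeff of dx∧dz)/∂y + ∂(coeff of dx∧dy)/∂z
  = ∂/∂x (-4*x - y - 2*z - 1) - ∂/∂y (-2*x - 4*y - 2*z) + ∂/∂z (6).
Each of these terms simplifies to sums of mixed partials that cancel in pairs. The result is 0 (by equality of mixed partials for smooth functions — Schwarz / Clairaut).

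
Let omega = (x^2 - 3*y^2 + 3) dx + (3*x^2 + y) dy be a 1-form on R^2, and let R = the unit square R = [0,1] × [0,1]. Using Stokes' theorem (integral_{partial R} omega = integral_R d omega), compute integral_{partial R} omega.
integral_(partial R) omega = 6

Stokes: integral_partial_R omega = integral_R d omega with d omega = (∂Q/∂x - ∂P/∂y) dx ∧ dy.
  ∂Q/∂x = 6*x
  ∂P/∂y = -6*y
  integrand = ∂Q/∂x - ∂P/∂y = 6*x + 6*y.
Integrating over R: integral_0^1 integral_0^1 (6*x + 6*y) dx dy = 6.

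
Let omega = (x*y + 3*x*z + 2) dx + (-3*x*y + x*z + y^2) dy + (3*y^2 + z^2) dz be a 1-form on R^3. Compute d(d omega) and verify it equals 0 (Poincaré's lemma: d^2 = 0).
d(d omega) = 0

Step 1: d omega = sum_{i<j} (∂f_j/∂x_i - ∂f_i/∂x_j) dx_i ∧ dx_j:
  coeff of dx ∧ dy: -x - 3*y + z
  coeff of dx ∧ dz: -3*x
  coeff of dy ∧ dz: -x + 6*y
Step 2: Apply d again to each 2-form coefficient. The only possible 3-form in R^3 is dx ∧ dy ∧ dz, with coefficient
  ∂(coeff of dy∧dz)/∂x - ∂(coeff of dx∧dz)/∂y + ∂(coeff of dx∧dy)/∂z
  = ∂/∂x (-x + 6*y) - ∂/∂y (-3*x) + ∂/∂z (-x - 3*y + z).
Each of these terms simplifies to sums of mixed partials that cancel in pairs. The result is 0 (by equality of mixed partials for smooth functions — Schwarz / Clairaut).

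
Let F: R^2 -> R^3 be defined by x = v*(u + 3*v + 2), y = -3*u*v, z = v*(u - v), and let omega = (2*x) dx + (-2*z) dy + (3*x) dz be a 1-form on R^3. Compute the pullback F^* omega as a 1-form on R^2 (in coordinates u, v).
F^* omega = (v^2*(11*u + 9*v + 10)) du + (v*(11*u^2 + 15*u*v + 14*u + 18*v^2 + 24*v + 8)) dv

Using F^*(f dg) = (f ∘ F) d(g ∘ F), substitute each coordinate x_i by F_i(u, v) in f_i, and replace dx_i by d F_i = (∂F_i/∂u) du + (∂F_i/∂v) dv.
  For the x component: f_1(F) = 2*v*(u + 3*v + 2); d F_1 = (v) du + (u + 6*v + 2) dv
  For the y component: f_2(F) = 2*v*(-u + v); d F_2 = (-3*v) du + (-3*u) dv
  For the z component: f_3(F) = 3*v*(u + 3*v + 2); d F_3 = (v) du + (u - 2*v) dv
Combining and collecting du, dv coefficients:
  coeff of du: v^2*(11*u + 9*v + 10)
  coeff of dv: v*(11*u^2 + 15*u*v + 14*u + 18*v^2 + 24*v + 8)
F^* omega = (v^2*(11*u + 9*v + 10)) du + (v*(11*u^2 + 15*u*v + 14*u + 18*v^2 + 24*v + 8)) dv.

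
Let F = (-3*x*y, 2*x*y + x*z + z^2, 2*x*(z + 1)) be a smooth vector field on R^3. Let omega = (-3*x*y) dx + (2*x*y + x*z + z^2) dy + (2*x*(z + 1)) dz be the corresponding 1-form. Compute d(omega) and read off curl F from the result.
d(omega) = (-x - 2*z) dy ∧ dz + (-2*z - 2) dz ∧ dx + (3*x + 2*y + z) dx ∧ dy; curl F = (-x - 2*z, -2*z - 2, 3*x + 2*y + z)

d omega = sum_{i<j} (∂f_j/∂x_i - ∂f_i/∂x_j) dx_i ∧ dx_j. Under the identification (dy ∧ dz, dz ∧ dx, dx ∧ dy) ↔ (e_x, e_y, e_z), the coefficients are exactly the components of curl F. Compute:
  ∂R/∂y - ∂Q/∂z = (0) - (x + 2*z) = -x - 2*z
  ∂P/∂z - ∂R/∂x = (0) - (2*z + 2) = -2*z - 2
  ∂Q/∂x - ∂P/∂y = (2*y + z) - (-3*x) = 3*x + 2*y + z.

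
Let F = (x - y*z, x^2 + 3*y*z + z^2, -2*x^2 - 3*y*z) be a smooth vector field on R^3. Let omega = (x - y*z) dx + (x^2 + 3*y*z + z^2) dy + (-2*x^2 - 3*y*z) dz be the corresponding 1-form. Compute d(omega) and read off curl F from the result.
d(omega) = (-3*y - 5*z) dy ∧ dz + (4*x - y) dz ∧ dx + (2*x + z) dx ∧ dy; curl F = (-3*y - 5*z, 4*x - y, 2*x + z)

d omega = sum_{i<j} (∂f_j/∂x_i - ∂f_i/∂x_j) dx_i ∧ dx_j. Under the identification (dy ∧ dz, dz ∧ dx, dx ∧ dy) ↔ (e_x, e_y, e_z), the coefficients are exactly the components of curl F. Compute:
  ∂R/∂y - ∂Q/∂z = (-3*z) - (3*y + 2*z) = -3*y - 5*z
  ∂P/∂z - ∂R/∂x = (-y) - (-4*x) = 4*x - y
  ∂Q/∂x - ∂P/∂y = (2*x) - (-z) = 2*x + z.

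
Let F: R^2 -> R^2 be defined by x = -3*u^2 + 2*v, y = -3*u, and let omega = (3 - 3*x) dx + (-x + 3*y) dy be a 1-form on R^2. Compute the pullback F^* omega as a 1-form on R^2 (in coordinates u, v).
F^* omega = (-54*u^3 - 9*u^2 + 36*u*v + 9*u + 6*v) du + (18*u^2 - 12*v + 6) dv

Using F^*(f dg) = (f ∘ F) d(g ∘ F), substitute each coordinate x_i by F_i(u, v) in f_i, and replace dx_i by d F_i = (∂F_i/∂u) du + (∂F_i/∂v) dv.
  For the x component: f_1(F) = 9*u^2 - 6*v + 3; d F_1 = (-6*u) du + (2) dv
  For the y component: f_2(F) = 3*u^2 - 9*u - 2*v; d F_2 = (-3) du + (0) dv
Combining and collecting du, dv coefficients:
  coeff of du: -54*u^3 - 9*u^2 + 36*u*v + 9*u + 6*v
  coeff of dv: 18*u^2 - 12*v + 6
F^* omega = (-54*u^3 - 9*u^2 + 36*u*v + 9*u + 6*v) du + (18*u^2 - 12*v + 6) dv.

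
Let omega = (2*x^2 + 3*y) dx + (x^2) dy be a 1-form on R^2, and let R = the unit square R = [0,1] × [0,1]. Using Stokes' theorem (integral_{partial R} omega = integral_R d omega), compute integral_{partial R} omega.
integral_(partial R) omega = -2

Stokes: integral_partial_R omega = integral_R d omega with d omega = (∂Q/∂x - ∂P/∂y) dx ∧ dy.
  ∂Q/∂x = 2*x
  ∂P/∂y = 3
  integrand = ∂Q/∂x - ∂P/∂y = 2*x - 3.
Integrating over R: integral_0^1 integral_0^1 (2*x - 3) dx dy = -2.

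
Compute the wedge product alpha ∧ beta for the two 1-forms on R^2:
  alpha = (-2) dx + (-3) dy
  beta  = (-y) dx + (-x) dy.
alpha ∧ beta = (2*x - 3*y) dx ∧ dy

Distribute the wedge, using dx_i ∧ dx_j = -dx_j ∧ dx_i and dx_i ∧ dx_i = 0. For each pair (i, j) with i < j, the coefficient of dx_i ∧ dx_j in alpha ∧ beta is (alpha_i * beta_j - alpha_j * beta_i). Collecting: alpha ∧ beta = (2*x - 3*y) dx ∧ dy.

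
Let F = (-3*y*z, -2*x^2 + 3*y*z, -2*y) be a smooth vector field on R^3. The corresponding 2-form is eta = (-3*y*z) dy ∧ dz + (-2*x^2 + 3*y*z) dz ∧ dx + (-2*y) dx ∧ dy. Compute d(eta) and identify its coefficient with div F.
d(eta) = (3*z) dx ∧ dy ∧ dz; div F = 3*z

For a 2-form in R^3 of the form above, applying d gives a 3-form with coefficient ∂P/∂x + ∂Q/∂y + ∂R/∂z:
  ∂P/∂x = 0
  ∂Q/∂y = 3*z
  ∂R/∂z = 0
Sum = 3*z, which is exactly div F.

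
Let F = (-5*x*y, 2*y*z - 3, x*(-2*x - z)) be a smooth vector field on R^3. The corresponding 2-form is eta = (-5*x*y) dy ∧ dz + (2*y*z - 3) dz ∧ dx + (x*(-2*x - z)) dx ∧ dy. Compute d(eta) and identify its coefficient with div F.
d(eta) = (-x - 5*y + 2*z) dx ∧ dy ∧ dz; div F = -x - 5*y + 2*z

For a 2-form in R^3 of the form above, applying d gives a 3-form with coefficient ∂P/∂x + ∂Q/∂y + ∂R/∂z:
  ∂P/∂x = -5*y
  ∂Q/∂y = 2*z
  ∂R/∂z = -x
Sum = -x - 5*y + 2*z, which is exactly div F.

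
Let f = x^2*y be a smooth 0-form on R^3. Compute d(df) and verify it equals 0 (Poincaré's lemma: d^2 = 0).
d(df) = 0

Step 1: df = sum_i (∂f/∂x_i) dx_i = (2*x*y) dx + (x^2) dy + (0) dz.
Step 2: Apply d again. Using the 1-form formula, the coefficient of dx ∧ dy in d(df) is ∂^2 f/∂x ∂y - ∂^2 f/∂y ∂x = (2*x) - (2*x) = 0 (equality of mixed partials for smooth f).
Similarly for dx ∧ dz and dy ∧ dz — all coefficients vanish. So d(df) = 0.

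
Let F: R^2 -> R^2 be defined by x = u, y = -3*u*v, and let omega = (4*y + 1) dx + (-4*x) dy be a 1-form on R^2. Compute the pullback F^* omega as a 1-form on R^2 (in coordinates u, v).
F^* omega = (1) du + (12*u^2) dv

Using F^*(f dg) = (f ∘ F) d(g ∘ F), substitute each coordinate x_i by F_i(u, v) in f_i, and replace dx_i by d F_i = (∂F_i/∂u) du + (∂F_i/∂v) dv.
  For the x component: f_1(F) = -12*u*v + 1; d F_1 = (1) du + (0) dv
  For the y component: f_2(F) = -4*u; d F_2 = (-3*v) du + (-3*u) dv
Combining and collecting du, dv coefficients:
  coeff of du: 1
  coeff of dv: 12*u^2
F^* omega = (1) du + (12*u^2) dv.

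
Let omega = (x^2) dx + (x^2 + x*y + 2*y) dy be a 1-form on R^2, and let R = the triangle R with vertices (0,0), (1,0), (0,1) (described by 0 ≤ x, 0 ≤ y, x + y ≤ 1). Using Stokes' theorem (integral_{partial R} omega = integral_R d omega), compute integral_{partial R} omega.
integral_(partial R) omega = 1/2

Stokes: integral_partial_R omega = integral_R d omega with d omega = (∂Q/∂x - ∂P/∂y) dx ∧ dy.
  ∂Q/∂x = 2*x + y
  ∂P/∂y = 0
  integrand = ∂Q/∂x - ∂P/∂y = 2*x + y.
Integrating over R: integral_0^1 integral_0^{1-x} (2*x + y) dy dx = 1/2.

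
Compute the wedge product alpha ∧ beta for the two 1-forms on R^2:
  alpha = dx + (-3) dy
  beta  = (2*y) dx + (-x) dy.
alpha ∧ beta = (-x + 6*y) dx ∧ dy

Distribute the wedge, using dx_i ∧ dx_j = -dx_j ∧ dx_i and dx_i ∧ dx_i = 0. For each pair (i, j) with i < j, the coefficient of dx_i ∧ dx_j in alpha ∧ beta is (alpha_i * beta_j - alpha_j * beta_i). Collecting: alpha ∧ beta = (-x + 6*y) dx ∧ dy.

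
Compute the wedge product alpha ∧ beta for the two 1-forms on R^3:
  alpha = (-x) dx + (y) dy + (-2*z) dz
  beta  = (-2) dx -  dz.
alpha ∧ beta = (x - 4*z) dx ∧ dz + (2*y) dx ∧ dy + (-y) dy ∧ dz

Distribute the wedge, using dx_i ∧ dx_j = -dx_j ∧ dx_i and dx_i ∧ dx_i = 0. For each pair (i, j) with i < j, the coefficient of dx_i ∧ dx_j in alpha ∧ beta is (alpha_i * beta_j - alpha_j * beta_i). Collecting: alpha ∧ beta = (x - 4*z) dx ∧ dz + (2*y) dx ∧ dy + (-y) dy ∧ dz.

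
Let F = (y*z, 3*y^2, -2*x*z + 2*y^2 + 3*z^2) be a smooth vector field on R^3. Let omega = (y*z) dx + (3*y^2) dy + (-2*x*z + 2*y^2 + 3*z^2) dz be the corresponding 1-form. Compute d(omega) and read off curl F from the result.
d(omega) = (4*y) dy ∧ dz + (y + 2*z) dz ∧ dx + (-z) dx ∧ dy; curl F = (4*y, y + 2*z, -z)

d omega = sum_{i<j} (∂f_j/∂x_i - ∂f_i/∂x_j) dx_i ∧ dx_j. Under the identification (dy ∧ dz, dz ∧ dx, dx ∧ dy) ↔ (e_x, e_y, e_z), the coefficients are exactly the components of curl F. Compute:
  ∂R/∂y - ∂Q/∂z = (4*y) - (0) = 4*y
  ∂P/∂z - ∂R/∂x = (y) - (-2*z) = y + 2*z
  ∂Q/∂x - ∂P/∂y = (0) - (z) = -z.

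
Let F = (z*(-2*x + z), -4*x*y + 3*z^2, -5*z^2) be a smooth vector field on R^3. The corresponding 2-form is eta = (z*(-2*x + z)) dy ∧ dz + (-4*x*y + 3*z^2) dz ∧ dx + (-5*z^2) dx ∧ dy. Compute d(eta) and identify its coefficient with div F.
d(eta) = (-4*x - 12*z) dx ∧ dy ∧ dz; div F = -4*x - 12*z

For a 2-form in R^3 of the form above, applying d gives a 3-form with coefficient ∂P/∂x + ∂Q/∂y + ∂R/∂z:
  ∂P/∂x = -2*z
  ∂Q/∂y = -4*x
  ∂R/∂z = -10*z
Sum = -4*x - 12*z, which is exactly div F.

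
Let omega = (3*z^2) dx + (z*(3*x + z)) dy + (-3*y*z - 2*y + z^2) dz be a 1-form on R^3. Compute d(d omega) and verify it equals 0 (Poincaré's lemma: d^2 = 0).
d(d omega) = 0

Step 1: d omega = sum_{i<j} (∂f_j/∂x_i - ∂f_i/∂x_j) dx_i ∧ dx_j:
  coeff of dx ∧ dy: 3*z
  coeff of dx ∧ dz: -6*z
  coeff of dy ∧ dz: -3*x - 5*z - 2
Step 2: Apply d again to each 2-form coefficient. The only possible 3-form in R^3 is dx ∧ dy ∧ dz, with coefficient
  ∂(coeff of dy∧dz)/∂x - ∂(coeff of dx∧dz)/∂y + ∂(coeff of dx∧dy)/∂z
  = ∂/∂x (-3*x - 5*z - 2) - ∂/∂y (-6*z) + ∂/∂z (3*z).
Each of these terms simplifies to sums of mixed partials that cancel in pairs. The result is 0 (by equality of mixed partials for smooth functions — Schwarz / Clairaut).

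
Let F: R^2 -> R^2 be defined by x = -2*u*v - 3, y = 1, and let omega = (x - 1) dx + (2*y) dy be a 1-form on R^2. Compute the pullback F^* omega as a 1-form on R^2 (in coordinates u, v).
F^* omega = (4*v*(u*v + 2)) du + (4*u*(u*v + 2)) dv

Using F^*(f dg) = (f ∘ F) d(g ∘ F), substitute each coordinate x_i by F_i(u, v) in f_i, and replace dx_i by d F_i = (∂F_i/∂u) du + (∂F_i/∂v) dv.
  For the x component: f_1(F) = -2*u*v - 4; d F_1 = (-2*v) du + (-2*u) dv
  For the y component: f_2(F) = 2; d F_2 = (0) du + (0) dv
Combining and collecting du, dv coefficients:
  coeff of du: 4*v*(u*v + 2)
  coeff of dv: 4*u*(u*v + 2)
F^* omega = (4*v*(u*v + 2)) du + (4*u*(u*v + 2)) dv.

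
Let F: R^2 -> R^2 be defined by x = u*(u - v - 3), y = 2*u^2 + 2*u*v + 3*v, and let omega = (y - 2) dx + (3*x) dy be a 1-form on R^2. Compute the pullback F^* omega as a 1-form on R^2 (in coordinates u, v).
F^* omega = (16*u^3 - 4*u^2*v - 42*u^2 - 8*u*v^2 - 18*u*v - 4*u - 3*v^2 - 7*v + 6) du + (u*(4*u^2 - 8*u*v - 9*u - 12*v - 25)) dv

Using F^*(f dg) = (f ∘ F) d(g ∘ F), substitute each coordinate x_i by F_i(u, v) in f_i, and replace dx_i by d F_i = (∂F_i/∂u) du + (∂F_i/∂v) dv.
  For the x component: f_1(F) = 2*u^2 + 2*u*v + 3*v - 2; d F_1 = (2*u - v - 3) du + (-u) dv
  For the y component: f_2(F) = 3*u*(u - v - 3); d F_2 = (4*u + 2*v) du + (2*u + 3) dv
Combining and collecting du, dv coefficients:
  coeff of du: 16*u^3 - 4*u^2*v - 42*u^2 - 8*u*v^2 - 18*u*v - 4*u - 3*v^2 - 7*v + 6
  coeff of dv: u*(4*u^2 - 8*u*v - 9*u - 12*v - 25)
F^* omega = (16*u^3 - 4*u^2*v - 42*u^2 - 8*u*v^2 - 18*u*v - 4*u - 3*v^2 - 7*v + 6) du + (u*(4*u^2 - 8*u*v - 9*u - 12*v - 25)) dv.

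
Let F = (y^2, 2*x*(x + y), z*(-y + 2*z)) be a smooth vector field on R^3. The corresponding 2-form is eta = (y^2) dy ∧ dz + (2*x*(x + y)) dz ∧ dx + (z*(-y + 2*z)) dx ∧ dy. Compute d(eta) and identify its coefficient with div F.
d(eta) = (2*x - y + 4*z) dx ∧ dy ∧ dz; div F = 2*x - y + 4*z

For a 2-form in R^3 of the form above, applying d gives a 3-form with coefficient ∂P/∂x + ∂Q/∂y + ∂R/∂z:
  ∂P/∂x = 0
  ∂Q/∂y = 2*x
  ∂R/∂z = -y + 4*z
Sum = 2*x - y + 4*z, which is exactly div F.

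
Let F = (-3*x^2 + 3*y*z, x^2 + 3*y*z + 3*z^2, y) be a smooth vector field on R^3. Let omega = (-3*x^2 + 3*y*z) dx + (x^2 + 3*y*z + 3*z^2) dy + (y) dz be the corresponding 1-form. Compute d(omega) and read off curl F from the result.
d(omega) = (-3*y - 6*z + 1) dy ∧ dz + (3*y) dz ∧ dx + (2*x - 3*z) dx ∧ dy; curl F = (-3*y - 6*z + 1, 3*y, 2*x - 3*z)

d omega = sum_{i<j} (∂f_j/∂x_i - ∂f_i/∂x_j) dx_i ∧ dx_j. Under the identification (dy ∧ dz, dz ∧ dx, dx ∧ dy) ↔ (e_x, e_y, e_z), the coefficients are exactly the components of curl F. Compute:
  ∂R/∂y - ∂Q/∂z = (1) - (3*y + 6*z) = -3*y - 6*z + 1
  ∂P/∂z - ∂R/∂x = (3*y) - (0) = 3*y
  ∂Q/∂x - ∂P/∂y = (2*x) - (3*z) = 2*x - 3*z.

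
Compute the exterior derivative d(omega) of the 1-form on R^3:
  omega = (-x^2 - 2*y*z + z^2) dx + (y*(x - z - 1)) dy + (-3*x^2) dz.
d(omega) = (y + 2*z) dx ∧ dy + (-6*x + 2*y - 2*z) dx ∧ dz + (y) dy ∧ dz

For a 1-form omega = sum_i f_i dx_i, the exterior derivative is
  d(omega) = sum_{i < j} (∂f_j/∂x_i - ∂f_i/∂x_j) dx_i ∧ dx_j.
  coefficient of dx ∧ dy: ∂f_2/∂x - ∂f_1/∂y = ∂(y*(x - z - 1))/∂x - ∂(-x^2 - 2*y*z + z^2)/∂y = y + 2*z
  coefficient of dx ∧ dz: ∂f_3/∂x - ∂f_1/∂z = ∂(-3*x^2)/∂x - ∂(-x^2 - 2*y*z + z^2)/∂z = -6*x + 2*y - 2*z
  coefficient of dy ∧ dz: ∂f_3/∂y - ∂f_2/∂z = ∂(-3*x^2)/∂y - ∂(y*(x - z - 1))/∂z = y
Assembling: d(omega) = (y + 2*z) dx ∧ dy + (-6*x + 2*y - 2*z) dx ∧ dz + (y) dy ∧ dz.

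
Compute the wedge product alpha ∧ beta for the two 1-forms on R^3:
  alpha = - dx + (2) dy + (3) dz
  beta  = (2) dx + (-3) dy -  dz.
alpha ∧ beta = (-1) dx ∧ dy + (-5) dx ∧ dz + (7) dy ∧ dz

Distribute the wedge, using dx_i ∧ dx_j = -dx_j ∧ dx_i and dx_i ∧ dx_i = 0. For each pair (i, j) with i < j, the coefficient of dx_i ∧ dx_j in alpha ∧ beta is (alpha_i * beta_j - alpha_j * beta_i). Collecting: alpha ∧ beta = (-1) dx ∧ dy + (-5) dx ∧ dz + (7) dy ∧ dz.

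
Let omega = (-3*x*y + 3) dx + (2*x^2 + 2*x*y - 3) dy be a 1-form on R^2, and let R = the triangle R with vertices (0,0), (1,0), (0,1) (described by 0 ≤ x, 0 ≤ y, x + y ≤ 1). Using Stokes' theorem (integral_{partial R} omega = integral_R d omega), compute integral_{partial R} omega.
integral_(partial R) omega = 3/2

Stokes: integral_partial_R omega = integral_R d omega with d omega = (∂Q/∂x - ∂P/∂y) dx ∧ dy.
  ∂Q/∂x = 4*x + 2*y
  ∂P/∂y = -3*x
  integrand = ∂Q/∂x - ∂P/∂y = 7*x + 2*y.
Integrating over R: integral_0^1 integral_0^{1-x} (7*x + 2*y) dy dx = 3/2.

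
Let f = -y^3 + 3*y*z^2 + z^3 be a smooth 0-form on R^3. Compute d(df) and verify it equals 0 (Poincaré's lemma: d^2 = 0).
d(df) = 0

Step 1: df = sum_i (∂f/∂x_i) dx_i = (0) dx + (-3*y^2 + 3*z^2) dy + (3*z*(2*y + z)) dz.
Step 2: Apply d again. Using the 1-form formula, the coefficient of dx ∧ dy in d(df) is ∂^2 f/∂x ∂y - ∂^2 f/∂y ∂x = (0) - (0) = 0 (equality of mixed partials for smooth f).
Similarly for dx ∧ dz and dy ∧ dz — all coefficients vanish. So d(df) = 0.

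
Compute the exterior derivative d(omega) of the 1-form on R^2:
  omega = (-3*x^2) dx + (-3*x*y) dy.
d(omega) = (-3*y) dx ∧ dy

For a 1-form omega = sum_i f_i dx_i, the exterior derivative is
  d(omega) = sum_{i < j} (∂f_j/∂x_i - ∂f_i/∂x_j) dx_i ∧ dx_j.
  coefficient of dx ∧ dy: ∂f_2/∂x - ∂f_1/∂y = ∂(-3*x*y)/∂x - ∂(-3*x^2)/∂y = -3*y
Assembling: d(omega) = (-3*y) dx ∧ dy.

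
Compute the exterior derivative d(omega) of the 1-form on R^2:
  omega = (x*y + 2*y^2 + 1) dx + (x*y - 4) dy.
d(omega) = (-x - 3*y) dx ∧ dy

For a 1-form omega = sum_i f_i dx_i, the exterior derivative is
  d(omega) = sum_{i < j} (∂f_j/∂x_i - ∂f_i/∂x_j) dx_i ∧ dx_j.
  coefficient of dx ∧ dy: ∂f_2/∂x - ∂f_1/∂y = ∂(x*y - 4)/∂x - ∂(x*y + 2*y^2 + 1)/∂y = -x - 3*y
Assembling: d(omega) = (-x - 3*y) dx ∧ dy.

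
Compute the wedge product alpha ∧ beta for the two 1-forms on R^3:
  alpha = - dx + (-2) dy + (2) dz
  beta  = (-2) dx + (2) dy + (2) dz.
alpha ∧ beta = (-6) dx ∧ dy + (2) dx ∧ dz + (-8) dy ∧ dz

Distribute the wedge, using dx_i ∧ dx_j = -dx_j ∧ dx_i and dx_i ∧ dx_i = 0. For each pair (i, j) with i < j, the coefficient of dx_i ∧ dx_j in alpha ∧ beta is (alpha_i * beta_j - alpha_j * beta_i). Collecting: alpha ∧ beta = (-6) dx ∧ dy + (2) dx ∧ dz + (-8) dy ∧ dz.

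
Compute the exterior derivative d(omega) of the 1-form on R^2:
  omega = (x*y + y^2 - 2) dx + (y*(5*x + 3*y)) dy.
d(omega) = (-x + 3*y) dx ∧ dy

For a 1-form omega = sum_i f_i dx_i, the exterior derivative is
  d(omega) = sum_{i < j} (∂f_j/∂x_i - ∂f_i/∂x_j) dx_i ∧ dx_j.
  coefficient of dx ∧ dy: ∂f_2/∂x - ∂f_1/∂y = ∂(y*(5*x + 3*y))/∂x - ∂(x*y + y^2 - 2)/∂y = -x + 3*y
Assembling: d(omega) = (-x + 3*y) dx ∧ dy.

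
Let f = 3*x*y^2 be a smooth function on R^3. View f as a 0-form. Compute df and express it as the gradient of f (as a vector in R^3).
df = (3*y^2) dx + (6*x*y) dy + (0) dz; grad f = (3*y^2, 6*x*y, 0)

For a 0-form f, d f = (∂f/∂x) dx + (∂f/∂y) dy + (∂f/∂z) dz. The components of the vector representation are exactly the entries of grad f in Cartesian coordinates:
  ∂f/∂x = 3*y^2
  ∂f/∂y = 6*x*y
  ∂f/∂z = 0.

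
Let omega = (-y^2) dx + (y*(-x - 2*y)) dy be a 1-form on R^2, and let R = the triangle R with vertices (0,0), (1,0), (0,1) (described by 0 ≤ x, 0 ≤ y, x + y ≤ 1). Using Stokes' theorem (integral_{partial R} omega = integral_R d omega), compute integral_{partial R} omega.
integral_(partial R) omega = 1/6

Stokes: integral_partial_R omega = integral_R d omega with d omega = (∂Q/∂x - ∂P/∂y) dx ∧ dy.
  ∂Q/∂x = -y
  ∂P/∂y = -2*y
  integrand = ∂Q/∂x - ∂P/∂y = y.
Integrating over R: integral_0^1 integral_0^{1-x} (y) dy dx = 1/6.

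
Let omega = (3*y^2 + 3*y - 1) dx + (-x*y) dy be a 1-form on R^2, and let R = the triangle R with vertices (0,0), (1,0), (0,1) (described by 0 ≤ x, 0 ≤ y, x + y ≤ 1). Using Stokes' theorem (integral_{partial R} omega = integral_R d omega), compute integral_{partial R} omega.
integral_(partial R) omega = -8/3

Stokes: integral_partial_R omega = integral_R d omega with d omega = (∂Q/∂x - ∂P/∂y) dx ∧ dy.
  ∂Q/∂x = -y
  ∂P/∂y = 6*y + 3
  integrand = ∂Q/∂x - ∂P/∂y = -7*y - 3.
Integrating over R: integral_0^1 integral_0^{1-x} (-7*y - 3) dy dx = -8/3.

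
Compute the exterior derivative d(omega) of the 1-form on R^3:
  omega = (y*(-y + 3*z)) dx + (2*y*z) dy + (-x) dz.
d(omega) = (2*y - 3*z) dx ∧ dy + (-3*y - 1) dx ∧ dz + (-2*y) dy ∧ dz

For a 1-form omega = sum_i f_i dx_i, the exterior derivative is
  d(omega) = sum_{i < j} (∂f_j/∂x_i - ∂f_i/∂x_j) dx_i ∧ dx_j.
  coefficient of dx ∧ dy: ∂f_2/∂x - ∂f_1/∂y = ∂(2*y*z)/∂x - ∂(y*(-y + 3*z))/∂y = 2*y - 3*z
  coefficient of dx ∧ dz: ∂f_3/∂x - ∂f_1/∂z = ∂(-x)/∂x - ∂(y*(-y + 3*z))/∂z = -3*y - 1
  coefficient of dy ∧ dz: ∂f_3/∂y - ∂f_2/∂z = ∂(-x)/∂y - ∂(2*y*z)/∂z = -2*y
Assembling: d(omega) = (2*y - 3*z) dx ∧ dy + (-3*y - 1) dx ∧ dz + (-2*y) dy ∧ dz.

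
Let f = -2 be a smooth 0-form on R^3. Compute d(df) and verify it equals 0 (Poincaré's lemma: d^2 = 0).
d(df) = 0

Step 1: df = sum_i (∂f/∂x_i) dx_i = (0) dx + (0) dy + (0) dz.
Step 2: Apply d again. Using the 1-form formula, the coefficient of dx ∧ dy in d(df) is ∂^2 f/∂x ∂y - ∂^2 f/∂y ∂x = (0) - (0) = 0 (equality of mixed partials for smooth f).
Similarly for dx ∧ dz and dy ∧ dz — all coefficients vanish. So d(df) = 0.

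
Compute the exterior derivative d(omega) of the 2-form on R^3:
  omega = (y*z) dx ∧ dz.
d(omega) = (-z) dx ∧ dy ∧ dz

For a 2-form omega = sum_{i<j} g_{ij} dx_i ∧ dx_j, the exterior derivative is
  d(omega) = sum_{i<j} d(g_{ij}) ∧ dx_i ∧ dx_j = sum_{i<j, k} (∂g_{ij}/∂x_k) dx_k ∧ dx_i ∧ dx_j.
Expand each term, using dx_k ∧ dx_i ∧ dx_j = sgn(permutation) dx_{(a)} ∧ dx_{(b)} ∧ dx_{(c)} with (a < b < c) sorted:
  d(y*z) includes (∂/∂y)(y*z) dy = (z) dy, which multiplied by dx ∧ dz gives (-z) dx ∧ dy ∧ dz
Collecting like 3-forms: d(omega) = (-z) dx ∧ dy ∧ dz.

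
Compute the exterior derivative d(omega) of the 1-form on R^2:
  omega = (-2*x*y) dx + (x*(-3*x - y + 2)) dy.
d(omega) = (-4*x - y + 2) dx ∧ dy

For a 1-form omega = sum_i f_i dx_i, the exterior derivative is
  d(omega) = sum_{i < j} (∂f_j/∂x_i - ∂f_i/∂x_j) dx_i ∧ dx_j.
  coefficient of dx ∧ dy: ∂f_2/∂x - ∂f_1/∂y = ∂(x*(-3*x - y + 2))/∂x - ∂(-2*x*y)/∂y = -4*x - y + 2
Assembling: d(omega) = (-4*x - y + 2) dx ∧ dy.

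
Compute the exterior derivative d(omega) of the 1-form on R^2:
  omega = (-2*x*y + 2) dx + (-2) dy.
d(omega) = (2*x) dx ∧ dy

For a 1-form omega = sum_i f_i dx_i, the exterior derivative is
  d(omega) = sum_{i < j} (∂f_j/∂x_i - ∂f_i/∂x_j) dx_i ∧ dx_j.
  coefficient of dx ∧ dy: ∂f_2/∂x - ∂f_1/∂y = ∂(-2)/∂x - ∂(-2*x*y + 2)/∂y = 2*x
Assembling: d(omega) = (2*x) dx ∧ dy.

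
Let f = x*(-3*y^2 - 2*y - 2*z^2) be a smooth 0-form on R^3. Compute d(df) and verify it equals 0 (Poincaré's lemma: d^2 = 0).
d(df) = 0

Step 1: df = sum_i (∂f/∂x_i) dx_i = (-3*y^2 - 2*y - 2*z^2) dx + (2*x*(-3*y - 1)) dy + (-4*x*z) dz.
Step 2: Apply d again. Using the 1-form formula, the coefficient of dx ∧ dy in d(df) is ∂^2 f/∂x ∂y - ∂^2 f/∂y ∂x = (-6*y - 2) - (-6*y - 2) = 0 (equality of mixed partials for smooth f).
Similarly for dx ∧ dz and dy ∧ dz — all coefficients vanish. So d(df) = 0.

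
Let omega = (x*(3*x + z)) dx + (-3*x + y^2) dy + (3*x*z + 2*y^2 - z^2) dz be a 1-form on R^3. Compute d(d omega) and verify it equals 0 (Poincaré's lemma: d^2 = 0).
d(d omega) = 0

Step 1: d omega = sum_{i<j} (∂f_j/∂x_i - ∂f_i/∂x_j) dx_i ∧ dx_j:
  coeff of dx ∧ dy: -3
  coeff of dx ∧ dz: -x + 3*z
  coeff of dy ∧ dz: 4*y
Step 2: Apply d again to each 2-form coefficient. The only possible 3-form in R^3 is dx ∧ dy ∧ dz, with coefficient
  ∂(coeff of dy∧dz)/∂x - ∂(coeff of dx∧dz)/∂y + ∂(coeff of dx∧dy)/∂z
  = ∂/∂x (4*y) - ∂/∂y (-x + 3*z) + ∂/∂z (-3).
Each of these terms simplifies to sums of mixed partials that cancel in pairs. The result is 0 (by equality of mixed partials for smooth functions — Schwarz / Clairaut).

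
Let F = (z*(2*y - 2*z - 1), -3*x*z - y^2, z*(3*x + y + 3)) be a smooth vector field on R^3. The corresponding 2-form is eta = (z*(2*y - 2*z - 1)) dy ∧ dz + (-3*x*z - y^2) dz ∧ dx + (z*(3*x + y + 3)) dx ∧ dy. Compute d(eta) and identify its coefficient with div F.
d(eta) = (3*x - y + 3) dx ∧ dy ∧ dz; div F = 3*x - y + 3

For a 2-form in R^3 of the form above, applying d gives a 3-form with coefficient ∂P/∂x + ∂Q/∂y + ∂R/∂z:
  ∂P/∂x = 0
  ∂Q/∂y = -2*y
  ∂R/∂z = 3*x + y + 3
Sum = 3*x - y + 3, which is exactly div F.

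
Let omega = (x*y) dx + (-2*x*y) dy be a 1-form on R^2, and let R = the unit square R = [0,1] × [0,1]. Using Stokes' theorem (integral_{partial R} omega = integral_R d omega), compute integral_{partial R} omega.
integral_(partial R) omega = -3/2

Stokes: integral_partial_R omega = integral_R d omega with d omega = (∂Q/∂x - ∂P/∂y) dx ∧ dy.
  ∂Q/∂x = -2*y
  ∂P/∂y = x
  integrand = ∂Q/∂x - ∂P/∂y = -x - 2*y.
Integrating over R: integral_0^1 integral_0^1 (-x - 2*y) dx dy = -3/2.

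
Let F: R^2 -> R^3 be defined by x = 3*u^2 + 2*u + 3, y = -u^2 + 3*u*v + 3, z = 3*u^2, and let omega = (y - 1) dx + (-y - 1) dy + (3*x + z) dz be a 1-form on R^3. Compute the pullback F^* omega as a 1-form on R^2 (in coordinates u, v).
F^* omega = (64*u^3 + 27*u^2*v + 34*u^2 - 9*u*v^2 + 6*u*v + 74*u - 12*v + 4) du + (3*u*(u^2 - 3*u*v - 4)) dv

Using F^*(f dg) = (f ∘ F) d(g ∘ F), substitute each coordinate x_i by F_i(u, v) in f_i, and replace dx_i by d F_i = (∂F_i/∂u) du + (∂F_i/∂v) dv.
  For the x component: f_1(F) = -u^2 + 3*u*v + 2; d F_1 = (6*u + 2) du + (0) dv
  For the y component: f_2(F) = u^2 - 3*u*v - 4; d F_2 = (-2*u + 3*v) du + (3*u) dv
  For the z component: f_3(F) = 12*u^2 + 6*u + 9; d F_3 = (6*u) du + (0) dv
Combining and collecting du, dv coefficients:
  coeff of du: 64*u^3 + 27*u^2*v + 34*u^2 - 9*u*v^2 + 6*u*v + 74*u - 12*v + 4
  coeff of dv: 3*u*(u^2 - 3*u*v - 4)
F^* omega = (64*u^3 + 27*u^2*v + 34*u^2 - 9*u*v^2 + 6*u*v + 74*u - 12*v + 4) du + (3*u*(u^2 - 3*u*v - 4)) dv.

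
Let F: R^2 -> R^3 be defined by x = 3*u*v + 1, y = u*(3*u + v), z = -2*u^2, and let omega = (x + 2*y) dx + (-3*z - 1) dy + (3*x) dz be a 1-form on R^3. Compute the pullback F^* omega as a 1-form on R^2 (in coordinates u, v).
F^* omega = (36*u^3 - 12*u^2*v + 15*u*v^2 - 18*u + 2*v) du + (u*(24*u^2 + 15*u*v + 2)) dv

Using F^*(f dg) = (f ∘ F) d(g ∘ F), substitute each coordinate x_i by F_i(u, v) in f_i, and replace dx_i by d F_i = (∂F_i/∂u) du + (∂F_i/∂v) dv.
  For the x component: f_1(F) = 6*u^2 + 5*u*v + 1; d F_1 = (3*v) du + (3*u) dv
  For the y component: f_2(F) = 6*u^2 - 1; d F_2 = (6*u + v) du + (u) dv
  For the z component: f_3(F) = 9*u*v + 3; d F_3 = (-4*u) du + (0) dv
Combining and collecting du, dv coefficients:
  coeff of du: 36*u^3 - 12*u^2*v + 15*u*v^2 - 18*u + 2*v
  coeff of dv: u*(24*u^2 + 15*u*v + 2)
F^* omega = (36*u^3 - 12*u^2*v + 15*u*v^2 - 18*u + 2*v) du + (u*(24*u^2 + 15*u*v + 2)) dv.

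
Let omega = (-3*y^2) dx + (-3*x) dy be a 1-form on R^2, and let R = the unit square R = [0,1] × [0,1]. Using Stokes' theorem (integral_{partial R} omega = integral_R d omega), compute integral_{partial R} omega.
integral_(partial R) omega = 0

Stokes: integral_partial_R omega = integral_R d omega with d omega = (∂Q/∂x - ∂P/∂y) dx ∧ dy.
  ∂Q/∂x = -3
  ∂P/∂y = -6*y
  integrand = ∂Q/∂x - ∂P/∂y = 6*y - 3.
Integrating over R: integral_0^1 integral_0^1 (6*y - 3) dx dy = 0.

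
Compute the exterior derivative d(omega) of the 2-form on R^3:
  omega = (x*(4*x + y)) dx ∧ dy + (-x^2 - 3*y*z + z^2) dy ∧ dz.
d(omega) = (-2*x) dx ∧ dy ∧ dz

For a 2-form omega = sum_{i<j} g_{ij} dx_i ∧ dx_j, the exterior derivative is
  d(omega) = sum_{i<j} d(g_{ij}) ∧ dx_i ∧ dx_j = sum_{i<j, k} (∂g_{ij}/∂x_k) dx_k ∧ dx_i ∧ dx_j.
Expand each term, using dx_k ∧ dx_i ∧ dx_j = sgn(permutation) dx_{(a)} ∧ dx_{(b)} ∧ dx_{(c)} with (a < b < c) sorted:
  d(-x^2 - 3*y*z + z^2) includes (∂/∂x)(-x^2 - 3*y*z + z^2) dx = (-2*x) dx, which multiplied by dy ∧ dz gives (-2*x) dx ∧ dy ∧ dz
Collecting like 3-forms: d(omega) = (-2*x) dx ∧ dy ∧ dz.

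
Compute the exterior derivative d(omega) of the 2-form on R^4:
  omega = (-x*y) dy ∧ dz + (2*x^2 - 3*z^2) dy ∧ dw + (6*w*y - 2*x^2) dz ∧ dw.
d(omega) = (-y) dx ∧ dy ∧ dz + (4*x) dx ∧ dy ∧ dw + (6*w + 6*z) dy ∧ dz ∧ dw + (-4*x) dx ∧ dz ∧ dw

For a 2-form omega = sum_{i<j} g_{ij} dx_i ∧ dx_j, the exterior derivative is
  d(omega) = sum_{i<j} d(g_{ij}) ∧ dx_i ∧ dx_j = sum_{i<j, k} (∂g_{ij}/∂x_k) dx_k ∧ dx_i ∧ dx_j.
Expand each term, using dx_k ∧ dx_i ∧ dx_j = sgn(permutation) dx_{(a)} ∧ dx_{(b)} ∧ dx_{(c)} with (a < b < c) sorted:
  d(-x*y) includes (∂/∂x)(-x*y) dx = (-y) dx, which multiplied by dy ∧ dz gives (-y) dx ∧ dy ∧ dz
  d(2*x^2 - 3*z^2) includes (∂/∂x)(2*x^2 - 3*z^2) dx = (4*x) dx, which multiplied by dy ∧ dw gives (4*x) dx ∧ dy ∧ dw
  d(2*x^2 - 3*z^2) includes (∂/∂z)(2*x^2 - 3*z^2) dz = (-6*z) dz, which multiplied by dy ∧ dw gives (6*z) dy ∧ dz ∧ dw
  d(6*w*y - 2*x^2) includes (∂/∂x)(6*w*y - 2*x^2) dx = (-4*x) dx, which multiplied by dz ∧ dw gives (-4*x) dx ∧ dz ∧ dw
  d(6*w*y - 2*x^2) includes (∂/∂y)(6*w*y - 2*x^2) dy = (6*w) dy, which multiplied by dz ∧ dw gives (6*w) dy ∧ dz ∧ dw
Collecting like 3-forms: d(omega) = (-y) dx ∧ dy ∧ dz + (4*x) dx ∧ dy ∧ dw + (6*w + 6*z) dy ∧ dz ∧ dw + (-4*x) dx ∧ dz ∧ dw.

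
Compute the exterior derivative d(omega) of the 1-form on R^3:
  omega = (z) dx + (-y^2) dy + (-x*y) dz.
d(omega) = (-y - 1) dx ∧ dz + (-x) dy ∧ dz

For a 1-form omega = sum_i f_i dx_i, the exterior derivative is
  d(omega) = sum_{i < j} (∂f_j/∂x_i - ∂f_i/∂x_j) dx_i ∧ dx_j.
  coefficient of dx ∧ dz: ∂f_3/∂x - ∂f_1/∂z = ∂(-x*y)/∂x - ∂(z)/∂z = -y - 1
  coefficient of dy ∧ dz: ∂f_3/∂y - ∂f_2/∂z = ∂(-x*y)/∂y - ∂(-y^2)/∂z = -x
Assembling: d(omega) = (-y - 1) dx ∧ dz + (-x) dy ∧ dz.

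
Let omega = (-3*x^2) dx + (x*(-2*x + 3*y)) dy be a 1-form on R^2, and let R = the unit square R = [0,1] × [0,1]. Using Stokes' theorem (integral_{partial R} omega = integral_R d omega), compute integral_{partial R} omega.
integral_(partial R) omega = -1/2

Stokes: integral_partial_R omega = integral_R d omega with d omega = (∂Q/∂x - ∂P/∂y) dx ∧ dy.
  ∂Q/∂x = -4*x + 3*y
  ∂P/∂y = 0
  integrand = ∂Q/∂x - ∂P/∂y = -4*x + 3*y.
Integrating over R: integral_0^1 integral_0^1 (-4*x + 3*y) dx dy = -1/2.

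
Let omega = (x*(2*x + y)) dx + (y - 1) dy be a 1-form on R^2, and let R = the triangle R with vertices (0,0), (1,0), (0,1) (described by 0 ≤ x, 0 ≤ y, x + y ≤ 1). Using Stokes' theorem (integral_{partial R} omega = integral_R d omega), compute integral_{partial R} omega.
integral_(partial R) omega = -1/6

Stokes: integral_partial_R omega = integral_R d omega with d omega = (∂Q/∂x - ∂P/∂y) dx ∧ dy.
  ∂Q/∂x = 0
  ∂P/∂y = x
  integrand = ∂Q/∂x - ∂P/∂y = -x.
Integrating over R: integral_0^1 integral_0^{1-x} (-x) dy dx = -1/6.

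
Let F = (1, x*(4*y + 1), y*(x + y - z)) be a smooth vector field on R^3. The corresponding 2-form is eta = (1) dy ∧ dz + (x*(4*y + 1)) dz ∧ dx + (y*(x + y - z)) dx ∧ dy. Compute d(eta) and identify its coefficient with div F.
d(eta) = (4*x - y) dx ∧ dy ∧ dz; div F = 4*x - y

For a 2-form in R^3 of the form above, applying d gives a 3-form with coefficient ∂P/∂x + ∂Q/∂y + ∂R/∂z:
  ∂P/∂x = 0
  ∂Q/∂y = 4*x
  ∂R/∂z = -y
Sum = 4*x - y, which is exactly div F.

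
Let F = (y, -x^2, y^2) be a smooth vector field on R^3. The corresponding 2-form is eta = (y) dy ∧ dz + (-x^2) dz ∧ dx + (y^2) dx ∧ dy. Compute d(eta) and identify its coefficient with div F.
d(eta) = (0) dx ∧ dy ∧ dz; div F = 0

For a 2-form in R^3 of the form above, applying d gives a 3-form with coefficient ∂P/∂x + ∂Q/∂y + ∂R/∂z:
  ∂P/∂x = 0
  ∂Q/∂y = 0
  ∂R/∂z = 0
Sum = 0, which is exactly div F.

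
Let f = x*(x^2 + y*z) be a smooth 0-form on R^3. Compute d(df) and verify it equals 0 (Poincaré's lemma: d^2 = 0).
d(df) = 0

Step 1: df = sum_i (∂f/∂x_i) dx_i = (3*x^2 + y*z) dx + (x*z) dy + (x*y) dz.
Step 2: Apply d again. Using the 1-form formula, the coefficient of dx ∧ dy in d(df) is ∂^2 f/∂x ∂y - ∂^2 f/∂y ∂x = (z) - (z) = 0 (equality of mixed partials for smooth f).
Similarly for dx ∧ dz and dy ∧ dz — all coefficients vanish. So d(df) = 0.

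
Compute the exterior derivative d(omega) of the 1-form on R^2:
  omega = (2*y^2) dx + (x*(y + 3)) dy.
d(omega) = (3 - 3*y) dx ∧ dy

For a 1-form omega = sum_i f_i dx_i, the exterior derivative is
  d(omega) = sum_{i < j} (∂f_j/∂x_i - ∂f_i/∂x_j) dx_i ∧ dx_j.
  coefficient of dx ∧ dy: ∂f_2/∂x - ∂f_1/∂y = ∂(x*(y + 3))/∂x - ∂(2*y^2)/∂y = 3 - 3*y
Assembling: d(omega) = (3 - 3*y) dx ∧ dy.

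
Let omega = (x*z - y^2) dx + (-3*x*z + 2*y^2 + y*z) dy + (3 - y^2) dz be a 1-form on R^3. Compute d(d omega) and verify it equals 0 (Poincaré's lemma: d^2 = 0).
d(d omega) = 0

Step 1: d omega = sum_{i<j} (∂f_j/∂x_i - ∂f_i/∂x_j) dx_i ∧ dx_j:
  coeff of dx ∧ dy: 2*y - 3*z
  coeff of dx ∧ dz: -x
  coeff of dy ∧ dz: 3*x - 3*y
Step 2: Apply d again to each 2-form coefficient. The only possible 3-form in R^3 is dx ∧ dy ∧ dz, with coefficient
  ∂(coeff of dy∧dz)/∂x - ∂(coeff of dx∧dz)/∂y + ∂(coeff of dx∧dy)/∂z
  = ∂/∂x (3*x - 3*y) - ∂/∂y (-x) + ∂/∂z (2*y - 3*z).
Each of these terms simplifies to sums of mixed partials that cancel in pairs. The result is 0 (by equality of mixed partials for smooth functions — Schwarz / Clairaut).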